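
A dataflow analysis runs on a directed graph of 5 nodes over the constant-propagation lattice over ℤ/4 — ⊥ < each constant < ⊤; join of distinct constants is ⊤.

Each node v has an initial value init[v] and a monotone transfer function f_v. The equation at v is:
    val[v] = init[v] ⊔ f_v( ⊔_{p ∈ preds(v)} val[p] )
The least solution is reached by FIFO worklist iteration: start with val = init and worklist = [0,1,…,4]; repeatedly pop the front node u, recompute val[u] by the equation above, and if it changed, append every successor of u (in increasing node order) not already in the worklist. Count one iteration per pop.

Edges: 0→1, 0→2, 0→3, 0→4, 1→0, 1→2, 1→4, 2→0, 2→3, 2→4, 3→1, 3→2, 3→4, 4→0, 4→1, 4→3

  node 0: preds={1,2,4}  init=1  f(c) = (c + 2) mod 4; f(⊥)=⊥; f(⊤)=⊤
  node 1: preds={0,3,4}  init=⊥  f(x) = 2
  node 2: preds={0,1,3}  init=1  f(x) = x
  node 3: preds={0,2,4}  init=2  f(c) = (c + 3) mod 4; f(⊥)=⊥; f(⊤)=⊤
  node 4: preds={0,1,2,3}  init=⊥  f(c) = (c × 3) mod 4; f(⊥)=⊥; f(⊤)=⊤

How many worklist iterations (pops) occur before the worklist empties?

Iteration log — 9 steps:
  step 1. node 0  ⊔preds=1  new=⊤  old=1  +wl: 
  step 2. node 1  ⊔preds=⊤  new=2  old=⊥  +wl: 0
  step 3. node 2  ⊔preds=⊤  new=⊤  old=1  +wl: 
  step 4. node 3  ⊔preds=⊤  new=⊤  old=2  +wl: 1,2
  step 5. node 4  ⊔preds=⊤  new=⊤  old=⊥  +wl: 3
  step 6. node 0  ⊔preds=⊤  new=⊤  stable
  step 7. node 1  ⊔preds=⊤  new=2  stable
  step 8. node 2  ⊔preds=⊤  new=⊤  stable
  step 9. node 3  ⊔preds=⊤  new=⊤  stable

Least fixpoint reached:
  node 0: ⊤
  node 1: 2
  node 2: ⊤
  node 3: ⊤
  node 4: ⊤

9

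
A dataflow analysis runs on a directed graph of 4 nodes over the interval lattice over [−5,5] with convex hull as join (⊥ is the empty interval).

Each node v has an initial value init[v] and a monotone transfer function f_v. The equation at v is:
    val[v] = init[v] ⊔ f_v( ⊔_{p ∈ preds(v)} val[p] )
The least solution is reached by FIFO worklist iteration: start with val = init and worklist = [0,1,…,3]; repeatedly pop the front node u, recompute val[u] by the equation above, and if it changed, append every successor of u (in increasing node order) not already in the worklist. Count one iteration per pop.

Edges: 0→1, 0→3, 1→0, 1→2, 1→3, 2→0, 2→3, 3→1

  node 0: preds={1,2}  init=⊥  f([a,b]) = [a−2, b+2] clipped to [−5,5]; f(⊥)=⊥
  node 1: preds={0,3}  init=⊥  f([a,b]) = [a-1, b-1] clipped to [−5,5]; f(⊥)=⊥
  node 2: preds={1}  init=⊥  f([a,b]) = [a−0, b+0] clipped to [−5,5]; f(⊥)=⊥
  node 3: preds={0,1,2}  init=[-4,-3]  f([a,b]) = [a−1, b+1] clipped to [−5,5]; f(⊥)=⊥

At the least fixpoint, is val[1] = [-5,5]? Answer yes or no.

Trace (39 dequeues):
  [1] u=0 | in ⊥ | out ⊥ | ==
  [2] u=1 | in [-4,-3] | out [-5,-4] | prev ⊥ | push {0}
  [3] u=2 | in [-5,-4] | out [-5,-4] | prev ⊥ | push {}
  [4] u=3 | in [-5,-4] | out [-5,-3] | prev [-4,-3] | push {1}
  [5] u=0 | in [-5,-4] | out [-5,-2] | prev ⊥ | push {3}
  [6] u=1 | in [-5,-2] | out [-5,-3] | prev [-5,-4] | push {0,2}
  [7] u=3 | in [-5,-2] | out [-5,-1] | prev [-5,-3] | push {1}
  [8] u=0 | in [-5,-3] | out [-5,-1] | prev [-5,-2] | push {3}
  [9] u=2 | in [-5,-3] | out [-5,-3] | prev [-5,-4] | push {0}
  [10] u=1 | in [-5,-1] | out [-5,-2] | prev [-5,-3] | push {2}
  [11] u=3 | in [-5,-1] | out [-5,0] | prev [-5,-1] | push {1}
  [12] u=0 | in [-5,-2] | out [-5,0] | prev [-5,-1] | push {3}
  [13] u=2 | in [-5,-2] | out [-5,-2] | prev [-5,-3] | push {0}
  [14] u=1 | in [-5,0] | out [-5,-1] | prev [-5,-2] | push {2}
  [15] u=3 | in [-5,0] | out [-5,1] | prev [-5,0] | push {1}
  [16] u=0 | in [-5,-1] | out [-5,1] | prev [-5,0] | push {3}
  [17] u=2 | in [-5,-1] | out [-5,-1] | prev [-5,-2] | push {0}
  [18] u=1 | in [-5,1] | out [-5,0] | prev [-5,-1] | push {2}
  [19] u=3 | in [-5,1] | out [-5,2] | prev [-5,1] | push {1}
  [20] u=0 | in [-5,0] | out [-5,2] | prev [-5,1] | push {3}
  [21] u=2 | in [-5,0] | out [-5,0] | prev [-5,-1] | push {0}
  [22] u=1 | in [-5,2] | out [-5,1] | prev [-5,0] | push {2}
  [23] u=3 | in [-5,2] | out [-5,3] | prev [-5,2] | push {1}
  [24] u=0 | in [-5,1] | out [-5,3] | prev [-5,2] | push {3}
  [25] u=2 | in [-5,1] | out [-5,1] | prev [-5,0] | push {0}
  [26] u=1 | in [-5,3] | out [-5,2] | prev [-5,1] | push {2}
  [27] u=3 | in [-5,3] | out [-5,4] | prev [-5,3] | push {1}
  [28] u=0 | in [-5,2] | out [-5,4] | prev [-5,3] | push {3}
  [29] u=2 | in [-5,2] | out [-5,2] | prev [-5,1] | push {0}
  [30] u=1 | in [-5,4] | out [-5,3] | prev [-5,2] | push {2}
  [31] u=3 | in [-5,4] | out [-5,5] | prev [-5,4] | push {1}
  [32] u=0 | in [-5,3] | out [-5,5] | prev [-5,4] | push {3}
  [33] u=2 | in [-5,3] | out [-5,3] | prev [-5,2] | push {0}
  [34] u=1 | in [-5,5] | out [-5,4] | prev [-5,3] | push {2}
  [35] u=3 | in [-5,5] | out [-5,5] | ==
  [36] u=0 | in [-5,4] | out [-5,5] | ==
  [37] u=2 | in [-5,4] | out [-5,4] | prev [-5,3] | push {0,3}
  [38] u=0 | in [-5,4] | out [-5,5] | ==
  [39] u=3 | in [-5,5] | out [-5,5] | ==

Converged values:
  [0] [-5,5]
  [1] [-5,4]
  [2] [-5,4]
  [3] [-5,5]

no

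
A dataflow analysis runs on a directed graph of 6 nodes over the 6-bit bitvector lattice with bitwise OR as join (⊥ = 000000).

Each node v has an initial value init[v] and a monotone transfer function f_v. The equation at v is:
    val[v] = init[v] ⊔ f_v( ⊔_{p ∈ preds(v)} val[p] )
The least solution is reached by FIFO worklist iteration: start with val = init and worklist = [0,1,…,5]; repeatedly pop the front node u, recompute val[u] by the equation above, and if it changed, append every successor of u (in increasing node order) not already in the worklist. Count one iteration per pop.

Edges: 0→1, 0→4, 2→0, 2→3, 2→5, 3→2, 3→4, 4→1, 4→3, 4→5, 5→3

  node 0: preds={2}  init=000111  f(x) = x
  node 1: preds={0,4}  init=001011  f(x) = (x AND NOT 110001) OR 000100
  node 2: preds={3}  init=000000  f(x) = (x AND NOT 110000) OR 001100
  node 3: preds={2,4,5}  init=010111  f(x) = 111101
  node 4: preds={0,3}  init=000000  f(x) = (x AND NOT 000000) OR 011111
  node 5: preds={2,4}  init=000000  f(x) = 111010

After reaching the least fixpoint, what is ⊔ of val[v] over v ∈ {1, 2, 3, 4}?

Trace (11 dequeues):
  [1] u=0 | in 000000 | out 000111 | ==
  [2] u=1 | in 000111 | out 001111 | prev 001011 | push {}
  [3] u=2 | in 010111 | out 001111 | prev 000000 | push {0}
  [4] u=3 | in 001111 | out 111111 | prev 010111 | push {2}
  [5] u=4 | in 111111 | out 111111 | prev 000000 | push {1,3}
  [6] u=5 | in 111111 | out 111010 | prev 000000 | push {}
  [7] u=0 | in 001111 | out 001111 | prev 000111 | push {4}
  [8] u=2 | in 111111 | out 001111 | ==
  [9] u=1 | in 111111 | out 001111 | ==
  [10] u=3 | in 111111 | out 111111 | ==
  [11] u=4 | in 111111 | out 111111 | ==

Converged values:
  [0] 001111
  [1] 001111
  [2] 001111
  [3] 111111
  [4] 111111
  [5] 111010

111111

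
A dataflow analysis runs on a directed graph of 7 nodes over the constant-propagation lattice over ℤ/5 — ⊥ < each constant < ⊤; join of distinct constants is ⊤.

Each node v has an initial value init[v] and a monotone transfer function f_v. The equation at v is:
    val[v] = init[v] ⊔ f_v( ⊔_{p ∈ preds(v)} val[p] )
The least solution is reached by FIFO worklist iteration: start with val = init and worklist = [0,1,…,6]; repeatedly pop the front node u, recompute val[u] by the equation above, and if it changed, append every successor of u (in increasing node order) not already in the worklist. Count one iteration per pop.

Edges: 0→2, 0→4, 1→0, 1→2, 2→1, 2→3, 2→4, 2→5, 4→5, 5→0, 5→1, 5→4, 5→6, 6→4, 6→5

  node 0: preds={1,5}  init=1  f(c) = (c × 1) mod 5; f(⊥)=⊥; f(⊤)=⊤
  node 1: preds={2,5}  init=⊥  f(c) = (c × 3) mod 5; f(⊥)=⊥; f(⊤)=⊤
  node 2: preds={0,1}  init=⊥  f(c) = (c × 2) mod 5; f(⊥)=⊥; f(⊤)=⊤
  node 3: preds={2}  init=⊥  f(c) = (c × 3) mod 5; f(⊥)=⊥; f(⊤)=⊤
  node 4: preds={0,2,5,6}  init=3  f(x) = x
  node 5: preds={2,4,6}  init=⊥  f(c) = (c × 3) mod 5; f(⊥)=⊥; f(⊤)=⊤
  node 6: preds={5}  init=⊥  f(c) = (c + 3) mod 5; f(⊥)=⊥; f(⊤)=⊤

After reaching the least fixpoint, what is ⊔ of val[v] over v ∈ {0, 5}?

⊤

Iteration log — 16 steps:
  step 1. node 0  ⊔preds=⊥  new=1  stable
  step 2. node 1  ⊔preds=⊥  new=⊥  stable
  step 3. node 2  ⊔preds=1  new=2  old=⊥  +wl: 1
  step 4. node 3  ⊔preds=2  new=1  old=⊥  +wl: 
  step 5. node 4  ⊔preds=⊤  new=⊤  old=3  +wl: 
  step 6. node 5  ⊔preds=⊤  new=⊤  old=⊥  +wl: 0,4
  step 7. node 6  ⊔preds=⊤  new=⊤  old=⊥  +wl: 5
  step 8. node 1  ⊔preds=⊤  new=⊤  old=⊥  +wl: 2
  step 9. node 0  ⊔preds=⊤  new=⊤  old=1  +wl: 
  step 10. node 4  ⊔preds=⊤  new=⊤  stable
  step 11. node 5  ⊔preds=⊤  new=⊤  stable
  step 12. node 2  ⊔preds=⊤  new=⊤  old=2  +wl: 1,3,4,5
  step 13. node 1  ⊔preds=⊤  new=⊤  stable
  step 14. node 3  ⊔preds=⊤  new=⊤  old=1  +wl: 
  step 15. node 4  ⊔preds=⊤  new=⊤  stable
  step 16. node 5  ⊔preds=⊤  new=⊤  stable

Least fixpoint reached:
  node 0: ⊤
  node 1: ⊤
  node 2: ⊤
  node 3: ⊤
  node 4: ⊤
  node 5: ⊤
  node 6: ⊤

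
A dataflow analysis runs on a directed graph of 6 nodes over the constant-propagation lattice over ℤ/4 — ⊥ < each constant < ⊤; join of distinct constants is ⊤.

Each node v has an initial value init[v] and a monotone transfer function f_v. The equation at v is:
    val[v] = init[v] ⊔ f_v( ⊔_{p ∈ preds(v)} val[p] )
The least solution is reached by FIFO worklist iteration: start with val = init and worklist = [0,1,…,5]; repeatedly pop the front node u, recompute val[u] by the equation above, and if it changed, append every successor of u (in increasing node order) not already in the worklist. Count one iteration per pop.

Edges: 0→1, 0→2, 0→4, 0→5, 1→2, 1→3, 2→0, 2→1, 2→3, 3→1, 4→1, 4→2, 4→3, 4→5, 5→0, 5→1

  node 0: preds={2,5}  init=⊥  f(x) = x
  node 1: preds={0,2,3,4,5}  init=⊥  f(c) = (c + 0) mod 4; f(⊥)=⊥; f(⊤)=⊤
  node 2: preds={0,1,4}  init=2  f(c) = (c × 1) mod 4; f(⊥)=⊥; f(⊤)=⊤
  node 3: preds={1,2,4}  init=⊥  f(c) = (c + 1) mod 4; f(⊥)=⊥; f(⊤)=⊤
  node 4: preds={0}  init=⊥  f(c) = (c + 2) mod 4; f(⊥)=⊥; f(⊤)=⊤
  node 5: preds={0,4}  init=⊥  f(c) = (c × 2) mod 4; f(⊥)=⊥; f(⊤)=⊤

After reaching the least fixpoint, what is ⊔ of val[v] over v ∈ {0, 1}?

⊤

Iteration log — 17 steps:
  step 1. node 0  ⊔preds=2  new=2  old=⊥  +wl: 
  step 2. node 1  ⊔preds=2  new=2  old=⊥  +wl: 
  step 3. node 2  ⊔preds=2  new=2  stable
  step 4. node 3  ⊔preds=2  new=3  old=⊥  +wl: 1
  step 5. node 4  ⊔preds=2  new=0  old=⊥  +wl: 2,3
  step 6. node 5  ⊔preds=⊤  new=⊤  old=⊥  +wl: 0
  step 7. node 1  ⊔preds=⊤  new=⊤  old=2  +wl: 
  step 8. node 2  ⊔preds=⊤  new=⊤  old=2  +wl: 1
  step 9. node 3  ⊔preds=⊤  new=⊤  old=3  +wl: 
  step 10. node 0  ⊔preds=⊤  new=⊤  old=2  +wl: 2,4,5
  step 11. node 1  ⊔preds=⊤  new=⊤  stable
  step 12. node 2  ⊔preds=⊤  new=⊤  stable
  step 13. node 4  ⊔preds=⊤  new=⊤  old=0  +wl: 1,2,3
  step 14. node 5  ⊔preds=⊤  new=⊤  stable
  step 15. node 1  ⊔preds=⊤  new=⊤  stable
  step 16. node 2  ⊔preds=⊤  new=⊤  stable
  step 17. node 3  ⊔preds=⊤  new=⊤  stable

Least fixpoint reached:
  node 0: ⊤
  node 1: ⊤
  node 2: ⊤
  node 3: ⊤
  node 4: ⊤
  node 5: ⊤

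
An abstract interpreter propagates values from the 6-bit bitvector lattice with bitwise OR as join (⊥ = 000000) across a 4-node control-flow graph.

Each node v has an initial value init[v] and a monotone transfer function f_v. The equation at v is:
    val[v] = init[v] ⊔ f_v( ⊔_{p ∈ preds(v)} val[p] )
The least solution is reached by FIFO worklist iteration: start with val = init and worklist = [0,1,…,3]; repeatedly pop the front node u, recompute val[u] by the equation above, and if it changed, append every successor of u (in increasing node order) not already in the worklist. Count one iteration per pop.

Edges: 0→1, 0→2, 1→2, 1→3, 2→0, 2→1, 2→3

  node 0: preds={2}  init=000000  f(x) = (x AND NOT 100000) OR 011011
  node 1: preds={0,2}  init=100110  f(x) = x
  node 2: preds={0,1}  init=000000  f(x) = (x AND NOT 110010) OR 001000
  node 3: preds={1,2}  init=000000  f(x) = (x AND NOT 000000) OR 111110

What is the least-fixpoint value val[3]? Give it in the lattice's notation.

111111

Iteration log — 7 steps:
  step 1. node 0  ⊔preds=000000  new=011011  old=000000  +wl: 
  step 2. node 1  ⊔preds=011011  new=111111  old=100110  +wl: 
  step 3. node 2  ⊔preds=111111  new=001101  old=000000  +wl: 0,1
  step 4. node 3  ⊔preds=111111  new=111111  old=000000  +wl: 
  step 5. node 0  ⊔preds=001101  new=011111  old=011011  +wl: 2
  step 6. node 1  ⊔preds=011111  new=111111  stable
  step 7. node 2  ⊔preds=111111  new=001101  stable

Least fixpoint reached:
  node 0: 011111
  node 1: 111111
  node 2: 001101
  node 3: 111111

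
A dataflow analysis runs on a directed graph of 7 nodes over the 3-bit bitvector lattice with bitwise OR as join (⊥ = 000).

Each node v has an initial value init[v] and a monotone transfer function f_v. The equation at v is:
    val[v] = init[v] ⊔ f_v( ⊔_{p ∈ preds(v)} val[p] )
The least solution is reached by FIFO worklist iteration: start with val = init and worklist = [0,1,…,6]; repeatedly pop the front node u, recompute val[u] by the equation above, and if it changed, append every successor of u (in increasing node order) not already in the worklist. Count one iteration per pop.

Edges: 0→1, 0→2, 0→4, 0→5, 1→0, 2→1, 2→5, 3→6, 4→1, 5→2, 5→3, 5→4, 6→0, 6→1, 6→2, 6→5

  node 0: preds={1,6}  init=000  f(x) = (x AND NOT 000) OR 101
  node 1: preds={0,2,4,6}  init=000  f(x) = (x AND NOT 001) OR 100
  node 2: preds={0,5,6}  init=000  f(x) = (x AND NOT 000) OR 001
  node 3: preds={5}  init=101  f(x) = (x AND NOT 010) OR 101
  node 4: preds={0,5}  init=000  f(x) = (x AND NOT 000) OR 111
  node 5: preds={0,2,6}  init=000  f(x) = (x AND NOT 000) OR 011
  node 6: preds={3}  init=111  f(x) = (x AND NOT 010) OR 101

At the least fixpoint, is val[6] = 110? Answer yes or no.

Worklist (12 pops):
  #1 pop 0: in=111 → 111 (was 000); enqueue []
  #2 pop 1: in=111 → 110 (was 000); enqueue [0]
  #3 pop 2: in=111 → 111 (was 000); enqueue [1]
  #4 pop 3: in=000 → 101 (no change)
  #5 pop 4: in=111 → 111 (was 000); enqueue []
  #6 pop 5: in=111 → 111 (was 000); enqueue [2,3,4]
  #7 pop 6: in=101 → 111 (no change)
  #8 pop 0: in=111 → 111 (no change)
  #9 pop 1: in=111 → 110 (no change)
  #10 pop 2: in=111 → 111 (no change)
  #11 pop 3: in=111 → 101 (no change)
  #12 pop 4: in=111 → 111 (no change)

Fixpoint:
  val[0] = 111
  val[1] = 110
  val[2] = 111
  val[3] = 101
  val[4] = 111
  val[5] = 111
  val[6] = 111

no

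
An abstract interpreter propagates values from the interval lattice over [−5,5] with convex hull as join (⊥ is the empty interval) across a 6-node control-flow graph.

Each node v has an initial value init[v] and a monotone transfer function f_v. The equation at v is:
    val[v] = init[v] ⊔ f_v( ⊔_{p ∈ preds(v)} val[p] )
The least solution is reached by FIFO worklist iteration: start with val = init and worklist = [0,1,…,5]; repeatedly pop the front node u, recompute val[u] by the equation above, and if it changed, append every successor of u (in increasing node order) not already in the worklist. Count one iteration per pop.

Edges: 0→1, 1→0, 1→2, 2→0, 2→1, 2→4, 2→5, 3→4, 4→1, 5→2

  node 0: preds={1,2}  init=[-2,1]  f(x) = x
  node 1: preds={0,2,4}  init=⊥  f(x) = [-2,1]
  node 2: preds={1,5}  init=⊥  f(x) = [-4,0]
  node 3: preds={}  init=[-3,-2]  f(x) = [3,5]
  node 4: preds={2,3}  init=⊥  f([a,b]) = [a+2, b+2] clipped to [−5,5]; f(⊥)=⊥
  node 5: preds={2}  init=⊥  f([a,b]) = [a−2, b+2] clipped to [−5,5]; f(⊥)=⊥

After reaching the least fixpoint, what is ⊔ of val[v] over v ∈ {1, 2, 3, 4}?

[-4,5]

Trace (9 dequeues):
  [1] u=0 | in ⊥ | out [-2,1] | ==
  [2] u=1 | in [-2,1] | out [-2,1] | prev ⊥ | push {0}
  [3] u=2 | in [-2,1] | out [-4,0] | prev ⊥ | push {1}
  [4] u=3 | in ⊥ | out [-3,5] | prev [-3,-2] | push {}
  [5] u=4 | in [-4,5] | out [-2,5] | prev ⊥ | push {}
  [6] u=5 | in [-4,0] | out [-5,2] | prev ⊥ | push {2}
  [7] u=0 | in [-4,1] | out [-4,1] | prev [-2,1] | push {}
  [8] u=1 | in [-4,5] | out [-2,1] | ==
  [9] u=2 | in [-5,2] | out [-4,0] | ==

Converged values:
  [0] [-4,1]
  [1] [-2,1]
  [2] [-4,0]
  [3] [-3,5]
  [4] [-2,5]
  [5] [-5,2]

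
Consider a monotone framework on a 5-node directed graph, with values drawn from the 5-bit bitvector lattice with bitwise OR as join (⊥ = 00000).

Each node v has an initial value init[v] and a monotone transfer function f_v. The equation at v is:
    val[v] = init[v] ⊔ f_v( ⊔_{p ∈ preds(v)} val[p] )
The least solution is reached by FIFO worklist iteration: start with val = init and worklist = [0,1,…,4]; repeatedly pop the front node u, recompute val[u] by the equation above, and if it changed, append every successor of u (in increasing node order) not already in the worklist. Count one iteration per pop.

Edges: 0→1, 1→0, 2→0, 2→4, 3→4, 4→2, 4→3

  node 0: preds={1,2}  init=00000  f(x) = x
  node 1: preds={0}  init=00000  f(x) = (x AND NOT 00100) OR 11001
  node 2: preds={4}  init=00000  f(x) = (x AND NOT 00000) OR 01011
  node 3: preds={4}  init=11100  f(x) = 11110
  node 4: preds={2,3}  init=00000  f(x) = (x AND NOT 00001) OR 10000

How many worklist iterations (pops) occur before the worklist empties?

Iteration log — 12 steps:
  step 1. node 0  ⊔preds=00000  new=00000  stable
  step 2. node 1  ⊔preds=00000  new=11001  old=00000  +wl: 0
  step 3. node 2  ⊔preds=00000  new=01011  old=00000  +wl: 
  step 4. node 3  ⊔preds=00000  new=11110  old=11100  +wl: 
  step 5. node 4  ⊔preds=11111  new=11110  old=00000  +wl: 2,3
  step 6. node 0  ⊔preds=11011  new=11011  old=00000  +wl: 1
  step 7. node 2  ⊔preds=11110  new=11111  old=01011  +wl: 0,4
  step 8. node 3  ⊔preds=11110  new=11110  stable
  step 9. node 1  ⊔preds=11011  new=11011  old=11001  +wl: 
  step 10. node 0  ⊔preds=11111  new=11111  old=11011  +wl: 1
  step 11. node 4  ⊔preds=11111  new=11110  stable
  step 12. node 1  ⊔preds=11111  new=11011  stable

Least fixpoint reached:
  node 0: 11111
  node 1: 11011
  node 2: 11111
  node 3: 11110
  node 4: 11110

12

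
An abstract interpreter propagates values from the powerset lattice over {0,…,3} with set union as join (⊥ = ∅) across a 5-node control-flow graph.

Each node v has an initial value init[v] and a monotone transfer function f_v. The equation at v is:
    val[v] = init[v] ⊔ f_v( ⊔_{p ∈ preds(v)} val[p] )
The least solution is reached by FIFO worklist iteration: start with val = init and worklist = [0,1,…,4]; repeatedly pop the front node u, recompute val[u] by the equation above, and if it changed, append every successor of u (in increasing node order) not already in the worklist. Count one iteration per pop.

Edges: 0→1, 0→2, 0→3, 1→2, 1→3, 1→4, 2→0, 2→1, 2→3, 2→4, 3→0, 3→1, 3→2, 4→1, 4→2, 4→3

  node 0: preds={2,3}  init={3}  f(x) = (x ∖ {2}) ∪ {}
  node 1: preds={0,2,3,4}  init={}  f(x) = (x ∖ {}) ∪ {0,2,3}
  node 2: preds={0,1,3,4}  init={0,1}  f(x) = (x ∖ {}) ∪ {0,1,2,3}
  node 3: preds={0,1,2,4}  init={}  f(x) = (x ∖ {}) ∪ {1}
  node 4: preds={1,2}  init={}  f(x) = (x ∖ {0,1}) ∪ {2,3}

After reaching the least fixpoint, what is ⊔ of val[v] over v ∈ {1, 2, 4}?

{0,1,2,3}

Worklist (9 pops):
  #1 pop 0: in={0,1} → {0,1,3} (was {3}); enqueue []
  #2 pop 1: in={0,1,3} → {0,1,2,3} (was {}); enqueue []
  #3 pop 2: in={0,1,2,3} → {0,1,2,3} (was {0,1}); enqueue [0,1]
  #4 pop 3: in={0,1,2,3} → {0,1,2,3} (was {}); enqueue [2]
  #5 pop 4: in={0,1,2,3} → {2,3} (was {}); enqueue [3]
  #6 pop 0: in={0,1,2,3} → {0,1,3} (no change)
  #7 pop 1: in={0,1,2,3} → {0,1,2,3} (no change)
  #8 pop 2: in={0,1,2,3} → {0,1,2,3} (no change)
  #9 pop 3: in={0,1,2,3} → {0,1,2,3} (no change)

Fixpoint:
  val[0] = {0,1,3}
  val[1] = {0,1,2,3}
  val[2] = {0,1,2,3}
  val[3] = {0,1,2,3}
  val[4] = {2,3}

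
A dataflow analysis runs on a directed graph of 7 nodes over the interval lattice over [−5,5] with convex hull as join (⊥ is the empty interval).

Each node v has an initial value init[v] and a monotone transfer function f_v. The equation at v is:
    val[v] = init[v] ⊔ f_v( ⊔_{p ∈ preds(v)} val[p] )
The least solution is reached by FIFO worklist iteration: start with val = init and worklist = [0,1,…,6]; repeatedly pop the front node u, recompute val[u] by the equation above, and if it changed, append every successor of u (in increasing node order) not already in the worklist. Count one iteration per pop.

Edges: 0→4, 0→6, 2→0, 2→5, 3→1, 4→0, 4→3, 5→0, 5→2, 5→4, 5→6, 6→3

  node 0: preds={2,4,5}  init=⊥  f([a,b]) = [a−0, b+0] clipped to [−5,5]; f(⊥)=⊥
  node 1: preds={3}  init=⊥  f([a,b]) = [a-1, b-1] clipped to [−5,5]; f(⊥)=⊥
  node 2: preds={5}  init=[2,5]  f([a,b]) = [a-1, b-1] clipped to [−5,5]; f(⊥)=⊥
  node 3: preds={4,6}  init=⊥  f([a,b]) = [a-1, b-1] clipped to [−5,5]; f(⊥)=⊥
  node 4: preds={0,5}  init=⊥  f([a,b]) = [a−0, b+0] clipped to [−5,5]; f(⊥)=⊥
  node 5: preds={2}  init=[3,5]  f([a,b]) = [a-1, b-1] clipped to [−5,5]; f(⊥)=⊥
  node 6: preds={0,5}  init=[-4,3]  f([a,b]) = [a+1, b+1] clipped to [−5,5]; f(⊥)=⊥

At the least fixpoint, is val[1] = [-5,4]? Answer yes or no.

Iteration log — 44 steps:
  step 1. node 0  ⊔preds=[2,5]  new=[2,5]  old=⊥  +wl: 
  step 2. node 1  ⊔preds=⊥  new=⊥  stable
  step 3. node 2  ⊔preds=[3,5]  new=[2,5]  stable
  step 4. node 3  ⊔preds=[-4,3]  new=[-5,2]  old=⊥  +wl: 1
  step 5. node 4  ⊔preds=[2,5]  new=[2,5]  old=⊥  +wl: 0,3
  step 6. node 5  ⊔preds=[2,5]  new=[1,5]  old=[3,5]  +wl: 2,4
  step 7. node 6  ⊔preds=[1,5]  new=[-4,5]  old=[-4,3]  +wl: 
  step 8. node 1  ⊔preds=[-5,2]  new=[-5,1]  old=⊥  +wl: 
  step 9. node 0  ⊔preds=[1,5]  new=[1,5]  old=[2,5]  +wl: 6
  step 10. node 3  ⊔preds=[-4,5]  new=[-5,4]  old=[-5,2]  +wl: 1
  step 11. node 2  ⊔preds=[1,5]  new=[0,5]  old=[2,5]  +wl: 0,5
  step 12. node 4  ⊔preds=[1,5]  new=[1,5]  old=[2,5]  +wl: 3
  step 13. node 6  ⊔preds=[1,5]  new=[-4,5]  stable
  step 14. node 1  ⊔preds=[-5,4]  new=[-5,3]  old=[-5,1]  +wl: 
  step 15. node 0  ⊔preds=[0,5]  new=[0,5]  old=[1,5]  +wl: 4,6
  step 16. node 5  ⊔preds=[0,5]  new=[-1,5]  old=[1,5]  +wl: 0,2
  step 17. node 3  ⊔preds=[-4,5]  new=[-5,4]  stable
  step 18. node 4  ⊔preds=[-1,5]  new=[-1,5]  old=[1,5]  +wl: 3
  step 19. node 6  ⊔preds=[-1,5]  new=[-4,5]  stable
  step 20. node 0  ⊔preds=[-1,5]  new=[-1,5]  old=[0,5]  +wl: 4,6
  step 21. node 2  ⊔preds=[-1,5]  new=[-2,5]  old=[0,5]  +wl: 0,5
  step 22. node 3  ⊔preds=[-4,5]  new=[-5,4]  stable
  step 23. node 4  ⊔preds=[-1,5]  new=[-1,5]  stable
  step 24. node 6  ⊔preds=[-1,5]  new=[-4,5]  stable
  step 25. node 0  ⊔preds=[-2,5]  new=[-2,5]  old=[-1,5]  +wl: 4,6
  step 26. node 5  ⊔preds=[-2,5]  new=[-3,5]  old=[-1,5]  +wl: 0,2
  step 27. node 4  ⊔preds=[-3,5]  new=[-3,5]  old=[-1,5]  +wl: 3
  step 28. node 6  ⊔preds=[-3,5]  new=[-4,5]  stable
  step 29. node 0  ⊔preds=[-3,5]  new=[-3,5]  old=[-2,5]  +wl: 4,6
  step 30. node 2  ⊔preds=[-3,5]  new=[-4,5]  old=[-2,5]  +wl: 0,5
  step 31. node 3  ⊔preds=[-4,5]  new=[-5,4]  stable
  step 32. node 4  ⊔preds=[-3,5]  new=[-3,5]  stable
  step 33. node 6  ⊔preds=[-3,5]  new=[-4,5]  stable
  step 34. node 0  ⊔preds=[-4,5]  new=[-4,5]  old=[-3,5]  +wl: 4,6
  step 35. node 5  ⊔preds=[-4,5]  new=[-5,5]  old=[-3,5]  +wl: 0,2
  step 36. node 4  ⊔preds=[-5,5]  new=[-5,5]  old=[-3,5]  +wl: 3
  step 37. node 6  ⊔preds=[-5,5]  new=[-4,5]  stable
  step 38. node 0  ⊔preds=[-5,5]  new=[-5,5]  old=[-4,5]  +wl: 4,6
  step 39. node 2  ⊔preds=[-5,5]  new=[-5,5]  old=[-4,5]  +wl: 0,5
  step 40. node 3  ⊔preds=[-5,5]  new=[-5,4]  stable
  step 41. node 4  ⊔preds=[-5,5]  new=[-5,5]  stable
  step 42. node 6  ⊔preds=[-5,5]  new=[-4,5]  stable
  step 43. node 0  ⊔preds=[-5,5]  new=[-5,5]  stable
  step 44. node 5  ⊔preds=[-5,5]  new=[-5,5]  stable

Least fixpoint reached:
  node 0: [-5,5]
  node 1: [-5,3]
  node 2: [-5,5]
  node 3: [-5,4]
  node 4: [-5,5]
  node 5: [-5,5]
  node 6: [-4,5]

no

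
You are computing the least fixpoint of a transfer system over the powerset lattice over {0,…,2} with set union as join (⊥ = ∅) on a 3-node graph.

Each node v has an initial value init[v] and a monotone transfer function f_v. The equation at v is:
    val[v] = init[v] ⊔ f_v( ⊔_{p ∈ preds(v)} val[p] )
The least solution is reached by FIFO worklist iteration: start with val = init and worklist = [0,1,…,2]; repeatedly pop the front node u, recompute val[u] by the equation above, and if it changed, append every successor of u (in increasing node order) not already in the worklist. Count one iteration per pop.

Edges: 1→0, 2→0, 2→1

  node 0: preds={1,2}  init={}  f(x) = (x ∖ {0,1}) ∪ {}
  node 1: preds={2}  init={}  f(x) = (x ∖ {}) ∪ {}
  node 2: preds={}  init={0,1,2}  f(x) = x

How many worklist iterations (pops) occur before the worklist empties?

4

Trace (4 dequeues):
  [1] u=0 | in {0,1,2} | out {2} | prev {} | push {}
  [2] u=1 | in {0,1,2} | out {0,1,2} | prev {} | push {0}
  [3] u=2 | in {} | out {0,1,2} | ==
  [4] u=0 | in {0,1,2} | out {2} | ==

Converged values:
  [0] {2}
  [1] {0,1,2}
  [2] {0,1,2}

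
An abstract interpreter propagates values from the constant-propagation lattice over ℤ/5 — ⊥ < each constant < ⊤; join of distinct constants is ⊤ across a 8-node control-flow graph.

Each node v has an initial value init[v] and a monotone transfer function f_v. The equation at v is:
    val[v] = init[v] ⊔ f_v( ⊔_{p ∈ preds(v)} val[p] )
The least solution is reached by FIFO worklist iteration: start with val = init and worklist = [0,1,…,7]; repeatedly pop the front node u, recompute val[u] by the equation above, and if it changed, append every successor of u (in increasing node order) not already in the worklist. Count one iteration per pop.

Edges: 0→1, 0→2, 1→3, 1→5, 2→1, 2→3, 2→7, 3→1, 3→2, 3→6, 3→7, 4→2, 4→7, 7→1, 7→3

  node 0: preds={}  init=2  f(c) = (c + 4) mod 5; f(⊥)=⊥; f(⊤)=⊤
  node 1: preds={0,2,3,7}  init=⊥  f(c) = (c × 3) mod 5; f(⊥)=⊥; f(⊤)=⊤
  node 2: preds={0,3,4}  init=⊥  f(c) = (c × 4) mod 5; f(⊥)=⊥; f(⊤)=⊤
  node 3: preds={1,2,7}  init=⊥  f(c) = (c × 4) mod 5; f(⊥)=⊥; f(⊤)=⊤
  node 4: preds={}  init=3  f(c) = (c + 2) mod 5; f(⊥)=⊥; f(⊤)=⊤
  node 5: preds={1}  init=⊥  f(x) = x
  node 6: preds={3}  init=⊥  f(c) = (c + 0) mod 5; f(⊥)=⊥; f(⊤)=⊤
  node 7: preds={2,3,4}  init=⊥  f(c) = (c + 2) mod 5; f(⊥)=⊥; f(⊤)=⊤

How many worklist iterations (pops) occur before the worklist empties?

Trace (12 dequeues):
  [1] u=0 | in ⊥ | out 2 | ==
  [2] u=1 | in 2 | out 1 | prev ⊥ | push {}
  [3] u=2 | in ⊤ | out ⊤ | prev ⊥ | push {1}
  [4] u=3 | in ⊤ | out ⊤ | prev ⊥ | push {2}
  [5] u=4 | in ⊥ | out 3 | ==
  [6] u=5 | in 1 | out 1 | prev ⊥ | push {}
  [7] u=6 | in ⊤ | out ⊤ | prev ⊥ | push {}
  [8] u=7 | in ⊤ | out ⊤ | prev ⊥ | push {3}
  [9] u=1 | in ⊤ | out ⊤ | prev 1 | push {5}
  [10] u=2 | in ⊤ | out ⊤ | ==
  [11] u=3 | in ⊤ | out ⊤ | ==
  [12] u=5 | in ⊤ | out ⊤ | prev 1 | push {}

Converged values:
  [0] 2
  [1] ⊤
  [2] ⊤
  [3] ⊤
  [4] 3
  [5] ⊤
  [6] ⊤
  [7] ⊤

12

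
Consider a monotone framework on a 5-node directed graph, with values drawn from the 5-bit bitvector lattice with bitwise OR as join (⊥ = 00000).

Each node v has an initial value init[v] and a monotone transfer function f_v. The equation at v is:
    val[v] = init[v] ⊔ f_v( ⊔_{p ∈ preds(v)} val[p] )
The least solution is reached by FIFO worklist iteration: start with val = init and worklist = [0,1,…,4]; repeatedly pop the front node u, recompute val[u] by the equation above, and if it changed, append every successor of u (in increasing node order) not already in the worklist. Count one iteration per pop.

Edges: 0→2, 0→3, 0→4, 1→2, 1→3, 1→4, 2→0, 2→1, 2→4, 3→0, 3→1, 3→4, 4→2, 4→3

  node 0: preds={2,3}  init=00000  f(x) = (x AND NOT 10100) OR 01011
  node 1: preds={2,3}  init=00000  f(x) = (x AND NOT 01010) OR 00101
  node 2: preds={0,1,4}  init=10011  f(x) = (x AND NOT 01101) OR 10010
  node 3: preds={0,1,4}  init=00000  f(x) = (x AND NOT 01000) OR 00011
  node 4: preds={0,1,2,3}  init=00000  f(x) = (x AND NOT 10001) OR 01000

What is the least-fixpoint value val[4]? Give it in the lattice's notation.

Trace (9 dequeues):
  [1] u=0 | in 10011 | out 01011 | prev 00000 | push {}
  [2] u=1 | in 10011 | out 10101 | prev 00000 | push {}
  [3] u=2 | in 11111 | out 10011 | ==
  [4] u=3 | in 11111 | out 10111 | prev 00000 | push {0,1}
  [5] u=4 | in 11111 | out 01110 | prev 00000 | push {2,3}
  [6] u=0 | in 10111 | out 01011 | ==
  [7] u=1 | in 10111 | out 10101 | ==
  [8] u=2 | in 11111 | out 10011 | ==
  [9] u=3 | in 11111 | out 10111 | ==

Converged values:
  [0] 01011
  [1] 10101
  [2] 10011
  [3] 10111
  [4] 01110

01110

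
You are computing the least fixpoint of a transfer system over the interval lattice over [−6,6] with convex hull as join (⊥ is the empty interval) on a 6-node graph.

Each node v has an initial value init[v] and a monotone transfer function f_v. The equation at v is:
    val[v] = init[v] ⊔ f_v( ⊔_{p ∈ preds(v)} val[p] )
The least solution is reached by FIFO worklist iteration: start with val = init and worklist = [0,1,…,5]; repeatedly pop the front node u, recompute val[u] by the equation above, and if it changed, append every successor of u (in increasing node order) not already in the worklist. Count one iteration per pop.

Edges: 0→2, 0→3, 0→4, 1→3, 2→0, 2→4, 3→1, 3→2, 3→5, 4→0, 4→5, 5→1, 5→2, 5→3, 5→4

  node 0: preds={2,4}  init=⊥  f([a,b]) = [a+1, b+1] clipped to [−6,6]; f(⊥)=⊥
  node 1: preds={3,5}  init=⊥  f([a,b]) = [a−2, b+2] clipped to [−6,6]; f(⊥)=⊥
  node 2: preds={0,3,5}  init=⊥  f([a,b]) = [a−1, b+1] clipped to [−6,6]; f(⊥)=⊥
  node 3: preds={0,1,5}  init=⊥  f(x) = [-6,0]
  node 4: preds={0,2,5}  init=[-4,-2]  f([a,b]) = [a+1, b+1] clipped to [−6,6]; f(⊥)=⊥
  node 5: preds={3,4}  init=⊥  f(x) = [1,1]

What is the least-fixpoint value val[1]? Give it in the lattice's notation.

[-6,3]

Trace (21 dequeues):
  [1] u=0 | in [-4,-2] | out [-3,-1] | prev ⊥ | push {}
  [2] u=1 | in ⊥ | out ⊥ | ==
  [3] u=2 | in [-3,-1] | out [-4,0] | prev ⊥ | push {0}
  [4] u=3 | in [-3,-1] | out [-6,0] | prev ⊥ | push {1,2}
  [5] u=4 | in [-4,0] | out [-4,1] | prev [-4,-2] | push {}
  [6] u=5 | in [-6,1] | out [1,1] | prev ⊥ | push {3,4}
  [7] u=0 | in [-4,1] | out [-3,2] | prev [-3,-1] | push {}
  [8] u=1 | in [-6,1] | out [-6,3] | prev ⊥ | push {}
  [9] u=2 | in [-6,2] | out [-6,3] | prev [-4,0] | push {0}
  [10] u=3 | in [-6,3] | out [-6,0] | ==
  [11] u=4 | in [-6,3] | out [-5,4] | prev [-4,1] | push {5}
  [12] u=0 | in [-6,4] | out [-5,5] | prev [-3,2] | push {2,3,4}
  [13] u=5 | in [-6,4] | out [1,1] | ==
  [14] u=2 | in [-6,5] | out [-6,6] | prev [-6,3] | push {0}
  [15] u=3 | in [-6,5] | out [-6,0] | ==
  [16] u=4 | in [-6,6] | out [-5,6] | prev [-5,4] | push {5}
  [17] u=0 | in [-6,6] | out [-5,6] | prev [-5,5] | push {2,3,4}
  [18] u=5 | in [-6,6] | out [1,1] | ==
  [19] u=2 | in [-6,6] | out [-6,6] | ==
  [20] u=3 | in [-6,6] | out [-6,0] | ==
  [21] u=4 | in [-6,6] | out [-5,6] | ==

Converged values:
  [0] [-5,6]
  [1] [-6,3]
  [2] [-6,6]
  [3] [-6,0]
  [4] [-5,6]
  [5] [1,1]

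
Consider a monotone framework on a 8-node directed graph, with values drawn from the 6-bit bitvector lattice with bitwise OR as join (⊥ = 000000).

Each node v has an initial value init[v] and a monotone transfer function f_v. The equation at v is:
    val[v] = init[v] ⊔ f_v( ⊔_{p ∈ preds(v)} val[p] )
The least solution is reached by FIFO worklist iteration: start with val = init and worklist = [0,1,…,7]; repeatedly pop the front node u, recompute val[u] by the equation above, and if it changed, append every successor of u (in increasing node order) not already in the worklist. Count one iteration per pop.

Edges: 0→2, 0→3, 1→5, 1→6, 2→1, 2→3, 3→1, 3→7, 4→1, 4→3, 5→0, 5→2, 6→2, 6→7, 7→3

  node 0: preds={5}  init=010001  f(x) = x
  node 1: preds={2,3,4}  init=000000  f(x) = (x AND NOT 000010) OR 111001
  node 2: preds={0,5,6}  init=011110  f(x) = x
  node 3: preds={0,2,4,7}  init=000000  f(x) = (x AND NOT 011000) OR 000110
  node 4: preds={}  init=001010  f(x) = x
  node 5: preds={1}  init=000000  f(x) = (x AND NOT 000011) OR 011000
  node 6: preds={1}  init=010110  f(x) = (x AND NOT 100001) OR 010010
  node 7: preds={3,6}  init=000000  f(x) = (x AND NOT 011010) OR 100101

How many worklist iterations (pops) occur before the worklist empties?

Iteration log — 14 steps:
  step 1. node 0  ⊔preds=000000  new=010001  stable
  step 2. node 1  ⊔preds=011110  new=111101  old=000000  +wl: 
  step 3. node 2  ⊔preds=010111  new=011111  old=011110  +wl: 1
  step 4. node 3  ⊔preds=011111  new=000111  old=000000  +wl: 
  step 5. node 4  ⊔preds=000000  new=001010  stable
  step 6. node 5  ⊔preds=111101  new=111100  old=000000  +wl: 0,2
  step 7. node 6  ⊔preds=111101  new=011110  old=010110  +wl: 
  step 8. node 7  ⊔preds=011111  new=100101  old=000000  +wl: 3
  step 9. node 1  ⊔preds=011111  new=111101  stable
  step 10. node 0  ⊔preds=111100  new=111101  old=010001  +wl: 
  step 11. node 2  ⊔preds=111111  new=111111  old=011111  +wl: 1
  step 12. node 3  ⊔preds=111111  new=100111  old=000111  +wl: 7
  step 13. node 1  ⊔preds=111111  new=111101  stable
  step 14. node 7  ⊔preds=111111  new=100101  stable

Least fixpoint reached:
  node 0: 111101
  node 1: 111101
  node 2: 111111
  node 3: 100111
  node 4: 001010
  node 5: 111100
  node 6: 011110
  node 7: 100101

14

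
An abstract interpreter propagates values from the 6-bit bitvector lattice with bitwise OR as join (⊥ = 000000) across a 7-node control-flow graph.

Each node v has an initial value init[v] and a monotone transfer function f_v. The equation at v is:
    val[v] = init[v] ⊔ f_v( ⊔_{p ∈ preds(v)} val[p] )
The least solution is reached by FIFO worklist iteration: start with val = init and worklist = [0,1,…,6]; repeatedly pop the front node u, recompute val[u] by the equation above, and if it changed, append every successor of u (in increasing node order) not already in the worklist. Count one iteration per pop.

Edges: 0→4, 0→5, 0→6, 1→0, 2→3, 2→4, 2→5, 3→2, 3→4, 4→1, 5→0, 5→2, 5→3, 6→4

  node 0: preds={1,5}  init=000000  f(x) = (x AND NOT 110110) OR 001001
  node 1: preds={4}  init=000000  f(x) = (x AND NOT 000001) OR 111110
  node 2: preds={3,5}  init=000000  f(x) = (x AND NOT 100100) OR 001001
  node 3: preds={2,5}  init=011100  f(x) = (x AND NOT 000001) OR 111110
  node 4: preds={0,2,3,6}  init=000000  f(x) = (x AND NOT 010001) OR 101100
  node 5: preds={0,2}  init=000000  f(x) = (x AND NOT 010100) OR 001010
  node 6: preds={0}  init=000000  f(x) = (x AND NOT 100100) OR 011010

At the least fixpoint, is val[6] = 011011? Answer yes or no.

Iteration log — 13 steps:
  step 1. node 0  ⊔preds=000000  new=001001  old=000000  +wl: 
  step 2. node 1  ⊔preds=000000  new=111110  old=000000  +wl: 0
  step 3. node 2  ⊔preds=011100  new=011001  old=000000  +wl: 
  step 4. node 3  ⊔preds=011001  new=111110  old=011100  +wl: 2
  step 5. node 4  ⊔preds=111111  new=101110  old=000000  +wl: 1
  step 6. node 5  ⊔preds=011001  new=001011  old=000000  +wl: 3
  step 7. node 6  ⊔preds=001001  new=011011  old=000000  +wl: 4
  step 8. node 0  ⊔preds=111111  new=001001  stable
  step 9. node 2  ⊔preds=111111  new=011011  old=011001  +wl: 5
  step 10. node 1  ⊔preds=101110  new=111110  stable
  step 11. node 3  ⊔preds=011011  new=111110  stable
  step 12. node 4  ⊔preds=111111  new=101110  stable
  step 13. node 5  ⊔preds=011011  new=001011  stable

Least fixpoint reached:
  node 0: 001001
  node 1: 111110
  node 2: 011011
  node 3: 111110
  node 4: 101110
  node 5: 001011
  node 6: 011011

yes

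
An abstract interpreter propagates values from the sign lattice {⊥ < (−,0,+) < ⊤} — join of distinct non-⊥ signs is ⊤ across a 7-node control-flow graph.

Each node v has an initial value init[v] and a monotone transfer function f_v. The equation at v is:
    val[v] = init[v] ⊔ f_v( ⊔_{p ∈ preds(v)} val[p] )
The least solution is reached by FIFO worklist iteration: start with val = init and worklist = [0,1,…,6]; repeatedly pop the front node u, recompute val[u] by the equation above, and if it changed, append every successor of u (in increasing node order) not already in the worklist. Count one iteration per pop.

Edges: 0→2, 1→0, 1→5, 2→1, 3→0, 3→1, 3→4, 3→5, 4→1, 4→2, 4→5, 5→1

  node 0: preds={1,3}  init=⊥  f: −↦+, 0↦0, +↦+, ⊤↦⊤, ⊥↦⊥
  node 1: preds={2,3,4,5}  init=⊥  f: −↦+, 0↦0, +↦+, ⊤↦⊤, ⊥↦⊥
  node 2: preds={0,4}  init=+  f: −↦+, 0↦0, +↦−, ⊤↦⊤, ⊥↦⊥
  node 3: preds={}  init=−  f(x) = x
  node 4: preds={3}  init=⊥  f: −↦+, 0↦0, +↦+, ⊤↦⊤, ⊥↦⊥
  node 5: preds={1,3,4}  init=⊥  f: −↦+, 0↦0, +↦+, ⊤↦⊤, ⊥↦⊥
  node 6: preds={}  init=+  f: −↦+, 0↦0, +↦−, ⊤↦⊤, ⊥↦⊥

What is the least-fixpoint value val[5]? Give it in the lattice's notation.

⊤

Iteration log — 10 steps:
  step 1. node 0  ⊔preds=−  new=+  old=⊥  +wl: 
  step 2. node 1  ⊔preds=⊤  new=⊤  old=⊥  +wl: 0
  step 3. node 2  ⊔preds=+  new=⊤  old=+  +wl: 1
  step 4. node 3  ⊔preds=⊥  new=−  stable
  step 5. node 4  ⊔preds=−  new=+  old=⊥  +wl: 2
  step 6. node 5  ⊔preds=⊤  new=⊤  old=⊥  +wl: 
  step 7. node 6  ⊔preds=⊥  new=+  stable
  step 8. node 0  ⊔preds=⊤  new=⊤  old=+  +wl: 
  step 9. node 1  ⊔preds=⊤  new=⊤  stable
  step 10. node 2  ⊔preds=⊤  new=⊤  stable

Least fixpoint reached:
  node 0: ⊤
  node 1: ⊤
  node 2: ⊤
  node 3: −
  node 4: +
  node 5: ⊤
  node 6: +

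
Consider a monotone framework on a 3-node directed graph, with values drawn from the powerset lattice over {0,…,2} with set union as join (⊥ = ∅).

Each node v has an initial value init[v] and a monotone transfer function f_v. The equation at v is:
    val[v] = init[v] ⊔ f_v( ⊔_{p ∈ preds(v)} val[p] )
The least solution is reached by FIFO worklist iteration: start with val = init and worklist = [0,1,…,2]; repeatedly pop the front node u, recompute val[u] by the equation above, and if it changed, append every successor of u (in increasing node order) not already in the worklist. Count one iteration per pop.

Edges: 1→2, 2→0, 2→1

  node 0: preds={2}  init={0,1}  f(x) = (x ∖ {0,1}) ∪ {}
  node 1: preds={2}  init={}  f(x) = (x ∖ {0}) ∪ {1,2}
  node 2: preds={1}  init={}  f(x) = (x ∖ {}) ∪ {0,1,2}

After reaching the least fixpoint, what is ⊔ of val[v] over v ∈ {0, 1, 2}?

{0,1,2}

Worklist (5 pops):
  #1 pop 0: in={} → {0,1} (no change)
  #2 pop 1: in={} → {1,2} (was {}); enqueue []
  #3 pop 2: in={1,2} → {0,1,2} (was {}); enqueue [0,1]
  #4 pop 0: in={0,1,2} → {0,1,2} (was {0,1}); enqueue []
  #5 pop 1: in={0,1,2} → {1,2} (no change)

Fixpoint:
  val[0] = {0,1,2}
  val[1] = {1,2}
  val[2] = {0,1,2}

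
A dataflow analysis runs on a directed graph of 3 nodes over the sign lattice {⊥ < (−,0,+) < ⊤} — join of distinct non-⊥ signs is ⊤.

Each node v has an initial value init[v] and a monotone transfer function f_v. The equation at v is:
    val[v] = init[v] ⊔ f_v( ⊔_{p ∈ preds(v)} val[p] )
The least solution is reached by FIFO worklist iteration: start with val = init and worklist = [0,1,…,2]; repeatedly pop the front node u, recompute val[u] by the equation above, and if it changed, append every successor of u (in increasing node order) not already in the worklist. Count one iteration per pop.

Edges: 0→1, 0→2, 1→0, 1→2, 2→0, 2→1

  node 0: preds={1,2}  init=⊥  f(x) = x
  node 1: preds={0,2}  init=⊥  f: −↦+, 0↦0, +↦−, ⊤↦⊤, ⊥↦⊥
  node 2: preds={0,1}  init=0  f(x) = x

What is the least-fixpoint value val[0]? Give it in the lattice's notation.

0

Iteration log — 4 steps:
  step 1. node 0  ⊔preds=0  new=0  old=⊥  +wl: 
  step 2. node 1  ⊔preds=0  new=0  old=⊥  +wl: 0
  step 3. node 2  ⊔preds=0  new=0  stable
  step 4. node 0  ⊔preds=0  new=0  stable

Least fixpoint reached:
  node 0: 0
  node 1: 0
  node 2: 0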